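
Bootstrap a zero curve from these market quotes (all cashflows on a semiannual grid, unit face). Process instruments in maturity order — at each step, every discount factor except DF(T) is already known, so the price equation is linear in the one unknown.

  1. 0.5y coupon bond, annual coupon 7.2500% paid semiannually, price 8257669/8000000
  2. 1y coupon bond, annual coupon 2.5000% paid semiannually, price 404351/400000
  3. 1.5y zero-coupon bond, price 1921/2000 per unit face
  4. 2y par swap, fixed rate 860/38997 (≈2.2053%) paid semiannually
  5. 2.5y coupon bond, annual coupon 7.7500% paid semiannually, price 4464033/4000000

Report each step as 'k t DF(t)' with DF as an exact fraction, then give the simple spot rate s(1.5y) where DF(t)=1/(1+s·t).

step 1 [0.5y] bond c/2=29/800: DF=(8257669/8000000 − 29/800·(0))/(1+29/800) = 9961/10000 ≈ 0.996100
step 2 [1y] bond c/2=1/80: DF=(404351/400000 − 1/80·(0.996100))/(1+1/80) = 9861/10000 ≈ 0.986100
step 3 [1.5y] zero: DF = P = 1921/2000 ≈ 0.960500
step 4 [2y] swap r/2=430/38997: DF=(1 − 430/38997·(0.996100+0.986100+0.960500))/(1+430/38997) = 957/1000 ≈ 0.957000
step 5 [2.5y] bond c/2=31/800: DF=(4464033/4000000 − 31/800·(0.996100+0.986100+0.960500+0.957000))/(1+31/800) = 9289/10000 ≈ 0.928900

1 1/2 9961/10000
2 1 9861/10000
3 3/2 1921/2000
4 2 957/1000
5 5/2 9289/10000
s(1.5y) = (1/(1921/2000) − 1)/(3/2) = 158/5763 ≈ 2.7416%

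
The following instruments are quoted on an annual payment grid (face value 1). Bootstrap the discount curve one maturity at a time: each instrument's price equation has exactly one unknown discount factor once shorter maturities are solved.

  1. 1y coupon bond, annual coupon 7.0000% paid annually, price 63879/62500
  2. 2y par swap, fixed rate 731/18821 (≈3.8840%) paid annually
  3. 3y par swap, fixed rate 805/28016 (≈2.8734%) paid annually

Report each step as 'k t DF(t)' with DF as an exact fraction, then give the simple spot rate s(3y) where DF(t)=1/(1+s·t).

1 1 597/625
2 2 9269/10000
3 3 1839/2000
s(3y) = (1/(1839/2000) − 1)/(3) = 161/5517 ≈ 2.9183%

step 1 [1y] bond c/1=7/100: DF=(63879/62500 − 7/100·(0))/(1+7/100) = 597/625 ≈ 0.955200
step 2 [2y] swap r/1=731/18821: DF=(1 − 731/18821·(0.955200))/(1+731/18821) = 9269/10000 ≈ 0.926900
step 3 [3y] swap r/1=805/28016: DF=(1 − 805/28016·(0.955200+0.926900))/(1+805/28016) = 1839/2000 ≈ 0.919500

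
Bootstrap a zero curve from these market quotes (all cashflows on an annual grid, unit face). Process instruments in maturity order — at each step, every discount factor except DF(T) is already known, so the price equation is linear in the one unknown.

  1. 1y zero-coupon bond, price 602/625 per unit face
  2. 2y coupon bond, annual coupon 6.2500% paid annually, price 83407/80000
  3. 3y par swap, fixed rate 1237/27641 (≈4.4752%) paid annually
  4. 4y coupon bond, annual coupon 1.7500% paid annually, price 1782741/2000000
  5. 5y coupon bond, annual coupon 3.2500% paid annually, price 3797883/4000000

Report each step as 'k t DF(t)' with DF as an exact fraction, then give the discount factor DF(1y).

1 1 602/625
2 2 4623/5000
3 3 8763/10000
4 4 1657/2000
5 5 1613/2000
DF(1y) = 602/625 ≈ 0.963200

step 1 [1y] zero: DF = P = 602/625 ≈ 0.963200
step 2 [2y] bond c/1=1/16: DF=(83407/80000 − 1/16·(0.963200))/(1+1/16) = 4623/5000 ≈ 0.924600
step 3 [3y] swap r/1=1237/27641: DF=(1 − 1237/27641·(0.963200+0.924600))/(1+1237/27641) = 8763/10000 ≈ 0.876300
step 4 [4y] bond c/1=7/400: DF=(1782741/2000000 − 7/400·(0.963200+0.924600+0.876300))/(1+7/400) = 1657/2000 ≈ 0.828500
step 5 [5y] bond c/1=13/400: DF=(3797883/4000000 − 13/400·(0.963200+0.924600+0.876300+0.828500))/(1+13/400) = 1613/2000 ≈ 0.806500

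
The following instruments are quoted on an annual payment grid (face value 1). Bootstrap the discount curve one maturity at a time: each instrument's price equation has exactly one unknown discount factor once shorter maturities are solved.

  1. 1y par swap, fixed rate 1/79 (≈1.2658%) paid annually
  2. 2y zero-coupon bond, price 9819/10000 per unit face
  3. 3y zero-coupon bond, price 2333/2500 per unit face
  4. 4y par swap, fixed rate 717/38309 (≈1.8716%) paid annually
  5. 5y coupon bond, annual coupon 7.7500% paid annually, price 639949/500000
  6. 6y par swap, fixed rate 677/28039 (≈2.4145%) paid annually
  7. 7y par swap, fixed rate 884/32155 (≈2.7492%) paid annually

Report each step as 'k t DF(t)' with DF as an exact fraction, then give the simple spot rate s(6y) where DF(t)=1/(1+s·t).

step 1 [1y] swap r/1=1/79: DF=(1 − 1/79·(0))/(1+1/79) = 79/80 ≈ 0.987500
step 2 [2y] zero: DF = P = 9819/10000 ≈ 0.981900
step 3 [3y] zero: DF = P = 2333/2500 ≈ 0.933200
step 4 [4y] swap r/1=717/38309: DF=(1 − 717/38309·(0.987500+0.981900+0.933200))/(1+717/38309) = 9283/10000 ≈ 0.928300
step 5 [5y] bond c/1=31/400: DF=(639949/500000 − 31/400·(0.987500+0.981900+0.933200+0.928300))/(1+31/400) = 9123/10000 ≈ 0.912300
step 6 [6y] swap r/1=677/28039: DF=(1 − 677/28039·(0.987500+0.981900+0.933200+0.928300+0.912300))/(1+677/28039) = 4323/5000 ≈ 0.864600
step 7 [7y] swap r/1=884/32155: DF=(1 − 884/32155·(0.987500+0.981900+0.933200+0.928300+0.912300+0.864600))/(1+884/32155) = 1029/1250 ≈ 0.823200

1 1 79/80
2 2 9819/10000
3 3 2333/2500
4 4 9283/10000
5 5 9123/10000
6 6 4323/5000
7 7 1029/1250
s(6y) = (1/(4323/5000) − 1)/(6) = 677/25938 ≈ 2.6101%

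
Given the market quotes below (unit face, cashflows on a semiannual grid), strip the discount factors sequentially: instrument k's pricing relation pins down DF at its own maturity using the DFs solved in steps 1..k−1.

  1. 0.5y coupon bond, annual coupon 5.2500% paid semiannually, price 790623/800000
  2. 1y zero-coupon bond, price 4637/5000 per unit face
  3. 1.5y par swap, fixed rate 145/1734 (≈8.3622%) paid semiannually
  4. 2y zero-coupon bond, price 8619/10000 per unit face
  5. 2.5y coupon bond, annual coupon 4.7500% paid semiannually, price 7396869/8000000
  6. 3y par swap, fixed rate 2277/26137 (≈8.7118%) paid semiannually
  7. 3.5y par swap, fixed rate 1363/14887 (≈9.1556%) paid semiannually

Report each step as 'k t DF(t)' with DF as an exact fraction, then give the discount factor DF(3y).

1 1/2 963/1000
2 1 4637/5000
3 3/2 221/250
4 2 8619/10000
5 5/2 2047/2500
6 3 7723/10000
7 7/2 3637/5000
DF(3y) = 7723/10000 ≈ 0.772300

step 1 [0.5y] bond c/2=21/800: DF=(790623/800000 − 21/800·(0))/(1+21/800) = 963/1000 ≈ 0.963000
step 2 [1y] zero: DF = P = 4637/5000 ≈ 0.927400
step 3 [1.5y] swap r/2=145/3468: DF=(1 − 145/3468·(0.963000+0.927400))/(1+145/3468) = 221/250 ≈ 0.884000
step 4 [2y] zero: DF = P = 8619/10000 ≈ 0.861900
step 5 [2.5y] bond c/2=19/800: DF=(7396869/8000000 − 19/800·(0.963000+0.927400+0.884000+0.861900))/(1+19/800) = 2047/2500 ≈ 0.818800
step 6 [3y] swap r/2=2277/52274: DF=(1 − 2277/52274·(0.963000+0.927400+0.884000+0.861900+0.818800))/(1+2277/52274) = 7723/10000 ≈ 0.772300
step 7 [3.5y] swap r/2=1363/29774: DF=(1 − 1363/29774·(0.963000+0.927400+0.884000+0.861900+0.818800+0.772300))/(1+1363/29774) = 3637/5000 ≈ 0.727400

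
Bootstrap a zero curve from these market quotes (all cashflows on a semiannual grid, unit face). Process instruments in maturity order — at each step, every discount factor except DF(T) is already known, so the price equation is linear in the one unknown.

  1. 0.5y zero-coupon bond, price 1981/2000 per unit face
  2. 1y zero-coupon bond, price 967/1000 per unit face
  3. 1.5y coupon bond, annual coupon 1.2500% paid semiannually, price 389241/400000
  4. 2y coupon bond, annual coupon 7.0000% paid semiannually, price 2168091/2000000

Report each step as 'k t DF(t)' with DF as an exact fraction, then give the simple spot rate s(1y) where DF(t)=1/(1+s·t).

step 1 [0.5y] zero: DF = P = 1981/2000 ≈ 0.990500
step 2 [1y] zero: DF = P = 967/1000 ≈ 0.967000
step 3 [1.5y] bond c/2=1/160: DF=(389241/400000 − 1/160·(0.990500+0.967000))/(1+1/160) = 9549/10000 ≈ 0.954900
step 4 [2y] bond c/2=7/200: DF=(2168091/2000000 − 7/200·(0.990500+0.967000+0.954900))/(1+7/200) = 9489/10000 ≈ 0.948900

1 1/2 1981/2000
2 1 967/1000
3 3/2 9549/10000
4 2 9489/10000
s(1y) = (1/(967/1000) − 1)/(1) = 33/967 ≈ 3.4126%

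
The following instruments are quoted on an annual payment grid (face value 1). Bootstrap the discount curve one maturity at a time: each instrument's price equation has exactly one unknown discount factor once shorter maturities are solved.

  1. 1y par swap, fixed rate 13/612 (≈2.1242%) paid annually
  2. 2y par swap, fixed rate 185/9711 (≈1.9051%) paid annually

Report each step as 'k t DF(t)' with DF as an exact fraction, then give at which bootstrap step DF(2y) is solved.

1 1 612/625
2 2 963/1000
DF(2y) is solved at step 2

step 1 [1y] swap r/1=13/612: DF=(1 − 13/612·(0))/(1+13/612) = 612/625 ≈ 0.979200
step 2 [2y] swap r/1=185/9711: DF=(1 − 185/9711·(0.979200))/(1+185/9711) = 963/1000 ≈ 0.963000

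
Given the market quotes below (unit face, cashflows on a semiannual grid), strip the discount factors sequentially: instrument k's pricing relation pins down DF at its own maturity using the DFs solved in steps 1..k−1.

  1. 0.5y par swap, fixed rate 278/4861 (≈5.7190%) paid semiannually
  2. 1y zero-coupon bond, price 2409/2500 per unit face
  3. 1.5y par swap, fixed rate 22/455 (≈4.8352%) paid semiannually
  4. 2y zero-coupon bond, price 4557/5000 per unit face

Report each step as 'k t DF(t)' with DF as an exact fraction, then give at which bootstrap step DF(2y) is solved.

step 1 [0.5y] swap r/2=139/4861: DF=(1 − 139/4861·(0))/(1+139/4861) = 4861/5000 ≈ 0.972200
step 2 [1y] zero: DF = P = 2409/2500 ≈ 0.963600
step 3 [1.5y] swap r/2=11/455: DF=(1 − 11/455·(0.972200+0.963600))/(1+11/455) = 9307/10000 ≈ 0.930700
step 4 [2y] zero: DF = P = 4557/5000 ≈ 0.911400

1 1/2 4861/5000
2 1 2409/2500
3 3/2 9307/10000
4 2 4557/5000
DF(2y) is solved at step 4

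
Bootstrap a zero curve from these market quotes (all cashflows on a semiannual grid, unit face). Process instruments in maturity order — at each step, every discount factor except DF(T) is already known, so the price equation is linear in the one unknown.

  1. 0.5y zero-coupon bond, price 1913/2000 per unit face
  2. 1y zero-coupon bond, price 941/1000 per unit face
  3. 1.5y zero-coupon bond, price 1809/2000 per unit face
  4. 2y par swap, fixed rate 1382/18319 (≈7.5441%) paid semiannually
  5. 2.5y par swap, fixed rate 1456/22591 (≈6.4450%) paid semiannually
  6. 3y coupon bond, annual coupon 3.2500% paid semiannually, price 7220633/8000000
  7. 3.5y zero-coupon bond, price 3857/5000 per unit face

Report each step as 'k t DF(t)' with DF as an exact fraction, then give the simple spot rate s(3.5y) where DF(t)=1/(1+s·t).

1 1/2 1913/2000
2 1 941/1000
3 3/2 1809/2000
4 2 4309/5000
5 5/2 534/625
6 3 8159/10000
7 7/2 3857/5000
s(3.5y) = (1/(3857/5000) − 1)/(7/2) = 2286/26999 ≈ 8.4670%

step 1 [0.5y] zero: DF = P = 1913/2000 ≈ 0.956500
step 2 [1y] zero: DF = P = 941/1000 ≈ 0.941000
step 3 [1.5y] zero: DF = P = 1809/2000 ≈ 0.904500
step 4 [2y] swap r/2=691/18319: DF=(1 − 691/18319·(0.956500+0.941000+0.904500))/(1+691/18319) = 4309/5000 ≈ 0.861800
step 5 [2.5y] swap r/2=728/22591: DF=(1 − 728/22591·(0.956500+0.941000+0.904500+0.861800))/(1+728/22591) = 534/625 ≈ 0.854400
step 6 [3y] bond c/2=13/800: DF=(7220633/8000000 − 13/800·(0.956500+0.941000+0.904500+0.861800+0.854400))/(1+13/800) = 8159/10000 ≈ 0.815900
step 7 [3.5y] zero: DF = P = 3857/5000 ≈ 0.771400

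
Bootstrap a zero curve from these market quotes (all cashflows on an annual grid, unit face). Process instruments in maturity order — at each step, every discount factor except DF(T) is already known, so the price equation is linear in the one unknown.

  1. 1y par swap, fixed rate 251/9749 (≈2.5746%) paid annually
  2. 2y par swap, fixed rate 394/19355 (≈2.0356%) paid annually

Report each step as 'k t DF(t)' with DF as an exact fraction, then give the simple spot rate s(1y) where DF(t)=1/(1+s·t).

1 1 9749/10000
2 2 4803/5000
s(1y) = (1/(9749/10000) − 1)/(1) = 251/9749 ≈ 2.5746%

step 1 [1y] swap r/1=251/9749: DF=(1 − 251/9749·(0))/(1+251/9749) = 9749/10000 ≈ 0.974900
step 2 [2y] swap r/1=394/19355: DF=(1 − 394/19355·(0.974900))/(1+394/19355) = 4803/5000 ≈ 0.960600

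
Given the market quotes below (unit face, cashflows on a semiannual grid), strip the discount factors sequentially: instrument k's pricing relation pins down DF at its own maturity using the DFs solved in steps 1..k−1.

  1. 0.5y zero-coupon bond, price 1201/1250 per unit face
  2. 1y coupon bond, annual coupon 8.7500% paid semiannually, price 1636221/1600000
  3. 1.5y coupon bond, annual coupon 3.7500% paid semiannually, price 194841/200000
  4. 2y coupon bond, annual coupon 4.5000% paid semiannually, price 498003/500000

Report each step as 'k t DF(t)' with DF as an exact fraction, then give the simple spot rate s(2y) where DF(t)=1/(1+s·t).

step 1 [0.5y] zero: DF = P = 1201/1250 ≈ 0.960800
step 2 [1y] bond c/2=7/160: DF=(1636221/1600000 − 7/160·(0.960800))/(1+7/160) = 1879/2000 ≈ 0.939500
step 3 [1.5y] bond c/2=3/160: DF=(194841/200000 − 3/160·(0.960800+0.939500))/(1+3/160) = 9213/10000 ≈ 0.921300
step 4 [2y] bond c/2=9/400: DF=(498003/500000 − 9/400·(0.960800+0.939500+0.921300))/(1+9/400) = 114/125 ≈ 0.912000

1 1/2 1201/1250
2 1 1879/2000
3 3/2 9213/10000
4 2 114/125
s(2y) = (1/(114/125) − 1)/(2) = 11/228 ≈ 4.8246%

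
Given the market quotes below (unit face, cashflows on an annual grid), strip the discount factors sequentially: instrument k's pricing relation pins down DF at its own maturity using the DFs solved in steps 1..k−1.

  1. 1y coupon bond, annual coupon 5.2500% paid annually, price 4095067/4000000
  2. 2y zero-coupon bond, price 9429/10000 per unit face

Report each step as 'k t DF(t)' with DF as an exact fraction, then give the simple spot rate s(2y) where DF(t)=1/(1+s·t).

step 1 [1y] bond c/1=21/400: DF=(4095067/4000000 − 21/400·(0))/(1+21/400) = 9727/10000 ≈ 0.972700
step 2 [2y] zero: DF = P = 9429/10000 ≈ 0.942900

1 1 9727/10000
2 2 9429/10000
s(2y) = (1/(9429/10000) − 1)/(2) = 571/18858 ≈ 3.0279%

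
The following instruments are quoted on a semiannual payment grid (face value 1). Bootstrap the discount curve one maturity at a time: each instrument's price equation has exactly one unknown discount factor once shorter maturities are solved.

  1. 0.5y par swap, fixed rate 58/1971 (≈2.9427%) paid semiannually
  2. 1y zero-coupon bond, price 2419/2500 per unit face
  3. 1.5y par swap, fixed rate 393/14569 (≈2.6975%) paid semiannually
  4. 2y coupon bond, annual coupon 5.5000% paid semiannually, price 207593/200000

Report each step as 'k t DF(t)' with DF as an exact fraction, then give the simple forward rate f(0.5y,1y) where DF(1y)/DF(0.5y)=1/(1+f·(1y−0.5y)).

1 1/2 1971/2000
2 1 2419/2500
3 3/2 9607/10000
4 2 4661/5000
f(0.5y,1y) = ((1971/2000)/(2419/2500) − 1)/(1/2) = 179/4838 ≈ 3.6999%

step 1 [0.5y] swap r/2=29/1971: DF=(1 − 29/1971·(0))/(1+29/1971) = 1971/2000 ≈ 0.985500
step 2 [1y] zero: DF = P = 2419/2500 ≈ 0.967600
step 3 [1.5y] swap r/2=393/29138: DF=(1 − 393/29138·(0.985500+0.967600))/(1+393/29138) = 9607/10000 ≈ 0.960700
step 4 [2y] bond c/2=11/400: DF=(207593/200000 − 11/400·(0.985500+0.967600+0.960700))/(1+11/400) = 4661/5000 ≈ 0.932200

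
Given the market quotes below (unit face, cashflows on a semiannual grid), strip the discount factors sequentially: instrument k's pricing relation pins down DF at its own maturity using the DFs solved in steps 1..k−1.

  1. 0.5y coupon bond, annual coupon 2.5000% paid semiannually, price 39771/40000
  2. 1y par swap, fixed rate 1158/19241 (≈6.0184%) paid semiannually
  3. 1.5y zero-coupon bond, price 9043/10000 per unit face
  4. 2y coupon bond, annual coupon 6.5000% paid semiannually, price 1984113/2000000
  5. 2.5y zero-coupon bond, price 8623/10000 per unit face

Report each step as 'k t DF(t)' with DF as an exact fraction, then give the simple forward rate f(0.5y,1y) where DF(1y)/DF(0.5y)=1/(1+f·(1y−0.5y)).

1 1/2 491/500
2 1 9421/10000
3 3/2 9043/10000
4 2 4359/5000
5 5/2 8623/10000
f(0.5y,1y) = ((491/500)/(9421/10000) − 1)/(1/2) = 798/9421 ≈ 8.4704%

step 1 [0.5y] bond c/2=1/80: DF=(39771/40000 − 1/80·(0))/(1+1/80) = 491/500 ≈ 0.982000
step 2 [1y] swap r/2=579/19241: DF=(1 − 579/19241·(0.982000))/(1+579/19241) = 9421/10000 ≈ 0.942100
step 3 [1.5y] zero: DF = P = 9043/10000 ≈ 0.904300
step 4 [2y] bond c/2=13/400: DF=(1984113/2000000 − 13/400·(0.982000+0.942100+0.904300))/(1+13/400) = 4359/5000 ≈ 0.871800
step 5 [2.5y] zero: DF = P = 8623/10000 ≈ 0.862300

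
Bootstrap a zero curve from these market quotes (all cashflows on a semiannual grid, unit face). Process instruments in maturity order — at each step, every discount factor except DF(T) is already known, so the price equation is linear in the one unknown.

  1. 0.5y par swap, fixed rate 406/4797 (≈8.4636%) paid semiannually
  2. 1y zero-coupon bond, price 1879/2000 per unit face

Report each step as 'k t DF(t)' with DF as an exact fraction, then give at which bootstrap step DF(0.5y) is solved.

1 1/2 4797/5000
2 1 1879/2000
DF(0.5y) is solved at step 1

step 1 [0.5y] swap r/2=203/4797: DF=(1 − 203/4797·(0))/(1+203/4797) = 4797/5000 ≈ 0.959400
step 2 [1y] zero: DF = P = 1879/2000 ≈ 0.939500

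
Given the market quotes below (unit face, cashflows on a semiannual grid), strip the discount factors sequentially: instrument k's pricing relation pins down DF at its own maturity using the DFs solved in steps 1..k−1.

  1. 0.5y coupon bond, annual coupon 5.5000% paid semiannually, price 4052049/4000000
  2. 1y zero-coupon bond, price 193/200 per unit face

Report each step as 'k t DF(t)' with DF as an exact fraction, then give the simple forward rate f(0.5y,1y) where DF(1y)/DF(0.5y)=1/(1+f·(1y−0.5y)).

1 1/2 9859/10000
2 1 193/200
f(0.5y,1y) = ((9859/10000)/(193/200) − 1)/(1/2) = 209/4825 ≈ 4.3316%

step 1 [0.5y] bond c/2=11/400: DF=(4052049/4000000 − 11/400·(0))/(1+11/400) = 9859/10000 ≈ 0.985900
step 2 [1y] zero: DF = P = 193/200 ≈ 0.965000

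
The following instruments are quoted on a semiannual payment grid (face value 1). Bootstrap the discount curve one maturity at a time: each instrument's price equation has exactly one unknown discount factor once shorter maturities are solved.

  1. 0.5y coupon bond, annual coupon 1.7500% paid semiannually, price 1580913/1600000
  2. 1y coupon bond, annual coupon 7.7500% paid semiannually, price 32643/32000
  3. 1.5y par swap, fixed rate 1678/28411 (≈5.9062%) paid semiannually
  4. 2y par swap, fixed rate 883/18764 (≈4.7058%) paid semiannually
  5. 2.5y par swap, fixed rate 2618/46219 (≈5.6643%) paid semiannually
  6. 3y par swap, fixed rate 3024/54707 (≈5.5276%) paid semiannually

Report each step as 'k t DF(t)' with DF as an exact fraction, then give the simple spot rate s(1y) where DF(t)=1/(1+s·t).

1 1/2 1959/2000
2 1 1891/2000
3 3/2 9161/10000
4 2 9117/10000
5 5/2 8691/10000
6 3 1061/1250
s(1y) = (1/(1891/2000) − 1)/(1) = 109/1891 ≈ 5.7641%

step 1 [0.5y] bond c/2=7/800: DF=(1580913/1600000 − 7/800·(0))/(1+7/800) = 1959/2000 ≈ 0.979500
step 2 [1y] bond c/2=31/800: DF=(32643/32000 − 31/800·(0.979500))/(1+31/800) = 1891/2000 ≈ 0.945500
step 3 [1.5y] swap r/2=839/28411: DF=(1 − 839/28411·(0.979500+0.945500))/(1+839/28411) = 9161/10000 ≈ 0.916100
step 4 [2y] swap r/2=883/37528: DF=(1 − 883/37528·(0.979500+0.945500+0.916100))/(1+883/37528) = 9117/10000 ≈ 0.911700
step 5 [2.5y] swap r/2=1309/46219: DF=(1 − 1309/46219·(0.979500+0.945500+0.916100+0.911700))/(1+1309/46219) = 8691/10000 ≈ 0.869100
step 6 [3y] swap r/2=1512/54707: DF=(1 − 1512/54707·(0.979500+0.945500+0.916100+0.911700+0.869100))/(1+1512/54707) = 1061/1250 ≈ 0.848800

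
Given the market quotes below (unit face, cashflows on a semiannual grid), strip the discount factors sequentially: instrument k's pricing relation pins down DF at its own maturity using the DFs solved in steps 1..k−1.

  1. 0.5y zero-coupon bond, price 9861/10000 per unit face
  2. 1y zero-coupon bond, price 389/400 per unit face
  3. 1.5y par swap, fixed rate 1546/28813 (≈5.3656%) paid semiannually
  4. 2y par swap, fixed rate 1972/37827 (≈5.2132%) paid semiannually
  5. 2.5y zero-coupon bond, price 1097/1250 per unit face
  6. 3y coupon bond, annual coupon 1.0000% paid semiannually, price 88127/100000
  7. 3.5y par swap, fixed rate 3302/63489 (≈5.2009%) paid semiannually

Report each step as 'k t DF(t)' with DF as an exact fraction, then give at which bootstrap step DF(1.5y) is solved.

1 1/2 9861/10000
2 1 389/400
3 3/2 9227/10000
4 2 4507/5000
5 5/2 1097/1250
6 3 8537/10000
7 7/2 8349/10000
DF(1.5y) is solved at step 3

step 1 [0.5y] zero: DF = P = 9861/10000 ≈ 0.986100
step 2 [1y] zero: DF = P = 389/400 ≈ 0.972500
step 3 [1.5y] swap r/2=773/28813: DF=(1 − 773/28813·(0.986100+0.972500))/(1+773/28813) = 9227/10000 ≈ 0.922700
step 4 [2y] swap r/2=986/37827: DF=(1 − 986/37827·(0.986100+0.972500+0.922700))/(1+986/37827) = 4507/5000 ≈ 0.901400
step 5 [2.5y] zero: DF = P = 1097/1250 ≈ 0.877600
step 6 [3y] bond c/2=1/200: DF=(88127/100000 − 1/200·(0.986100+0.972500+0.922700+0.901400+0.877600))/(1+1/200) = 8537/10000 ≈ 0.853700
step 7 [3.5y] swap r/2=1651/63489: DF=(1 − 1651/63489·(0.986100+0.972500+0.922700+0.901400+0.877600+0.853700))/(1+1651/63489) = 8349/10000 ≈ 0.834900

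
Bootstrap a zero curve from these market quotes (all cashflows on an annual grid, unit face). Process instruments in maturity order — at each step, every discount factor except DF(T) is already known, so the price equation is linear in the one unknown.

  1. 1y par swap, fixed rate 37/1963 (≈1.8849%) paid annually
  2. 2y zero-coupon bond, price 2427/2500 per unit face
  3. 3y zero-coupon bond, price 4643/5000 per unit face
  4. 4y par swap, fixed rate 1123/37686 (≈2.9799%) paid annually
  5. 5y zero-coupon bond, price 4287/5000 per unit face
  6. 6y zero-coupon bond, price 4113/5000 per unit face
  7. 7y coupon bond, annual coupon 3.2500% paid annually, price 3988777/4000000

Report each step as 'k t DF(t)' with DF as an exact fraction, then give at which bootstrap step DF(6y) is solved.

1 1 1963/2000
2 2 2427/2500
3 3 4643/5000
4 4 8877/10000
5 5 4287/5000
6 6 4113/5000
7 7 7943/10000
DF(6y) is solved at step 6

step 1 [1y] swap r/1=37/1963: DF=(1 − 37/1963·(0))/(1+37/1963) = 1963/2000 ≈ 0.981500
step 2 [2y] zero: DF = P = 2427/2500 ≈ 0.970800
step 3 [3y] zero: DF = P = 4643/5000 ≈ 0.928600
step 4 [4y] swap r/1=1123/37686: DF=(1 − 1123/37686·(0.981500+0.970800+0.928600))/(1+1123/37686) = 8877/10000 ≈ 0.887700
step 5 [5y] zero: DF = P = 4287/5000 ≈ 0.857400
step 6 [6y] zero: DF = P = 4113/5000 ≈ 0.822600
step 7 [7y] bond c/1=13/400: DF=(3988777/4000000 − 13/400·(0.981500+0.970800+0.928600+0.887700+0.857400+0.822600))/(1+13/400) = 7943/10000 ≈ 0.794300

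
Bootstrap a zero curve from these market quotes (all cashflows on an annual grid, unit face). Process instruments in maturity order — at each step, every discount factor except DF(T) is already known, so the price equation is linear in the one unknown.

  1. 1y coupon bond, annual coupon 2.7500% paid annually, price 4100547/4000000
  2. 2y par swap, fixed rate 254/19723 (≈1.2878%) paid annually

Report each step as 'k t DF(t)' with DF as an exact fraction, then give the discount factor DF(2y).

1 1 9977/10000
2 2 4873/5000
DF(2y) = 4873/5000 ≈ 0.974600

step 1 [1y] bond c/1=11/400: DF=(4100547/4000000 − 11/400·(0))/(1+11/400) = 9977/10000 ≈ 0.997700
step 2 [2y] swap r/1=254/19723: DF=(1 − 254/19723·(0.997700))/(1+254/19723) = 4873/5000 ≈ 0.974600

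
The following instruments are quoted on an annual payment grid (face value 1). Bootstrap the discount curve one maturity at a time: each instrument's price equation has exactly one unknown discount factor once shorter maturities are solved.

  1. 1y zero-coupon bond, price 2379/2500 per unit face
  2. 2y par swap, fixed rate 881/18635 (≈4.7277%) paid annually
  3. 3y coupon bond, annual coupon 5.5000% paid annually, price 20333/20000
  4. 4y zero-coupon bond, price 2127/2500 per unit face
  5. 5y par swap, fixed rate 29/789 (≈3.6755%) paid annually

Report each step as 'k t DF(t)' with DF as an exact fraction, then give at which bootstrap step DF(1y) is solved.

1 1 2379/2500
2 2 9119/10000
3 3 1733/2000
4 4 2127/2500
5 5 1047/1250
DF(1y) is solved at step 1

step 1 [1y] zero: DF = P = 2379/2500 ≈ 0.951600
step 2 [2y] swap r/1=881/18635: DF=(1 − 881/18635·(0.951600))/(1+881/18635) = 9119/10000 ≈ 0.911900
step 3 [3y] bond c/1=11/200: DF=(20333/20000 − 11/200·(0.951600+0.911900))/(1+11/200) = 1733/2000 ≈ 0.866500
step 4 [4y] zero: DF = P = 2127/2500 ≈ 0.850800
step 5 [5y] swap r/1=29/789: DF=(1 − 29/789·(0.951600+0.911900+0.866500+0.850800))/(1+29/789) = 1047/1250 ≈ 0.837600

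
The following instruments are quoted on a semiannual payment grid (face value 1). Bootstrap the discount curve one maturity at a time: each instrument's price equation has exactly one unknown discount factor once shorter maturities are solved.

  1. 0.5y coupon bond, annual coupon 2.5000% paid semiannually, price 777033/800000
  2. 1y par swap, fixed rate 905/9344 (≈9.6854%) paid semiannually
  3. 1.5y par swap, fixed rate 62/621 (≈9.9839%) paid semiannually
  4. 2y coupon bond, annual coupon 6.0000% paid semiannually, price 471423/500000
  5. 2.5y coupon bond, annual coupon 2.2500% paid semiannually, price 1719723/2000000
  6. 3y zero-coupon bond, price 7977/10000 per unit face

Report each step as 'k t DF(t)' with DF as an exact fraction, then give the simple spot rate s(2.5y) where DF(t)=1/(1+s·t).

step 1 [0.5y] bond c/2=1/80: DF=(777033/800000 − 1/80·(0))/(1+1/80) = 9593/10000 ≈ 0.959300
step 2 [1y] swap r/2=905/18688: DF=(1 − 905/18688·(0.959300))/(1+905/18688) = 1819/2000 ≈ 0.909500
step 3 [1.5y] swap r/2=31/621: DF=(1 − 31/621·(0.959300+0.909500))/(1+31/621) = 2159/2500 ≈ 0.863600
step 4 [2y] bond c/2=3/100: DF=(471423/500000 − 3/100·(0.959300+0.909500+0.863600))/(1+3/100) = 4179/5000 ≈ 0.835800
step 5 [2.5y] bond c/2=9/800: DF=(1719723/2000000 − 9/800·(0.959300+0.909500+0.863600+0.835800))/(1+9/800) = 4053/5000 ≈ 0.810600
step 6 [3y] zero: DF = P = 7977/10000 ≈ 0.797700

1 1/2 9593/10000
2 1 1819/2000
3 3/2 2159/2500
4 2 4179/5000
5 5/2 4053/5000
6 3 7977/10000
s(2.5y) = (1/(4053/5000) − 1)/(5/2) = 1894/20265 ≈ 9.3462%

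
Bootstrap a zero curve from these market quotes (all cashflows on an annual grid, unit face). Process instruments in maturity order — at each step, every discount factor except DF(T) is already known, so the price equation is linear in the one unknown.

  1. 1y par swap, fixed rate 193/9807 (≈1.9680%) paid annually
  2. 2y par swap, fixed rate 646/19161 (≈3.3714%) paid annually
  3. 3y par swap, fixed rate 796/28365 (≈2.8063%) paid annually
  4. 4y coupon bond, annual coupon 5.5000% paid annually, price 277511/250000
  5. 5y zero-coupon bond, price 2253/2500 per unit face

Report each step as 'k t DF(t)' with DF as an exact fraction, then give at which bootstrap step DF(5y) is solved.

1 1 9807/10000
2 2 4677/5000
3 3 2301/2500
4 4 9043/10000
5 5 2253/2500
DF(5y) is solved at step 5

step 1 [1y] swap r/1=193/9807: DF=(1 − 193/9807·(0))/(1+193/9807) = 9807/10000 ≈ 0.980700
step 2 [2y] swap r/1=646/19161: DF=(1 − 646/19161·(0.980700))/(1+646/19161) = 4677/5000 ≈ 0.935400
step 3 [3y] swap r/1=796/28365: DF=(1 − 796/28365·(0.980700+0.935400))/(1+796/28365) = 2301/2500 ≈ 0.920400
step 4 [4y] bond c/1=11/200: DF=(277511/250000 − 11/200·(0.980700+0.935400+0.920400))/(1+11/200) = 9043/10000 ≈ 0.904300
step 5 [5y] zero: DF = P = 2253/2500 ≈ 0.901200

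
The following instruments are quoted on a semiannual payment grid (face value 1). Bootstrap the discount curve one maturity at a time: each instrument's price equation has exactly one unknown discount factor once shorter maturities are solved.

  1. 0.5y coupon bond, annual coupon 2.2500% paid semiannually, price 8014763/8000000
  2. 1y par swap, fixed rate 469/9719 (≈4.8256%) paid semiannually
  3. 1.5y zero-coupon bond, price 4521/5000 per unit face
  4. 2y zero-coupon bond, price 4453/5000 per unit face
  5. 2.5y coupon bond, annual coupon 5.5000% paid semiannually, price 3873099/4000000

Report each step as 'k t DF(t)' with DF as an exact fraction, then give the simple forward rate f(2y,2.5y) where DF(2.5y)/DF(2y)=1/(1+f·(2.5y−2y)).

1 1/2 9907/10000
2 1 9531/10000
3 3/2 4521/5000
4 2 4453/5000
5 5/2 8423/10000
f(2y,2.5y) = ((4453/5000)/(8423/10000) − 1)/(1/2) = 966/8423 ≈ 11.4686%

step 1 [0.5y] bond c/2=9/800: DF=(8014763/8000000 − 9/800·(0))/(1+9/800) = 9907/10000 ≈ 0.990700
step 2 [1y] swap r/2=469/19438: DF=(1 − 469/19438·(0.990700))/(1+469/19438) = 9531/10000 ≈ 0.953100
step 3 [1.5y] zero: DF = P = 4521/5000 ≈ 0.904200
step 4 [2y] zero: DF = P = 4453/5000 ≈ 0.890600
step 5 [2.5y] bond c/2=11/400: DF=(3873099/4000000 − 11/400·(0.990700+0.953100+0.904200+0.890600))/(1+11/400) = 8423/10000 ≈ 0.842300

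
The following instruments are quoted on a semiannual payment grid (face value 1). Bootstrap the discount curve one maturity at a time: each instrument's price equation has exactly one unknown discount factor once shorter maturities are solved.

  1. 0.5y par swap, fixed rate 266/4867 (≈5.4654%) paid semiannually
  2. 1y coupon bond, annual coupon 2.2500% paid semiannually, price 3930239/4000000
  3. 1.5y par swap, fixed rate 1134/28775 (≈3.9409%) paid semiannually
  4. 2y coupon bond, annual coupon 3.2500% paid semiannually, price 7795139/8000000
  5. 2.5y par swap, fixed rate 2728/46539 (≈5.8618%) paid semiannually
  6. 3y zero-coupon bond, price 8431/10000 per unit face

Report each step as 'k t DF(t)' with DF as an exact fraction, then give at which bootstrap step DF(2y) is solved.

step 1 [0.5y] swap r/2=133/4867: DF=(1 − 133/4867·(0))/(1+133/4867) = 4867/5000 ≈ 0.973400
step 2 [1y] bond c/2=9/800: DF=(3930239/4000000 − 9/800·(0.973400))/(1+9/800) = 1201/1250 ≈ 0.960800
step 3 [1.5y] swap r/2=567/28775: DF=(1 − 567/28775·(0.973400+0.960800))/(1+567/28775) = 9433/10000 ≈ 0.943300
step 4 [2y] bond c/2=13/800: DF=(7795139/8000000 − 13/800·(0.973400+0.960800+0.943300))/(1+13/800) = 1141/1250 ≈ 0.912800
step 5 [2.5y] swap r/2=1364/46539: DF=(1 − 1364/46539·(0.973400+0.960800+0.943300+0.912800))/(1+1364/46539) = 2159/2500 ≈ 0.863600
step 6 [3y] zero: DF = P = 8431/10000 ≈ 0.843100

1 1/2 4867/5000
2 1 1201/1250
3 3/2 9433/10000
4 2 1141/1250
5 5/2 2159/2500
6 3 8431/10000
DF(2y) is solved at step 4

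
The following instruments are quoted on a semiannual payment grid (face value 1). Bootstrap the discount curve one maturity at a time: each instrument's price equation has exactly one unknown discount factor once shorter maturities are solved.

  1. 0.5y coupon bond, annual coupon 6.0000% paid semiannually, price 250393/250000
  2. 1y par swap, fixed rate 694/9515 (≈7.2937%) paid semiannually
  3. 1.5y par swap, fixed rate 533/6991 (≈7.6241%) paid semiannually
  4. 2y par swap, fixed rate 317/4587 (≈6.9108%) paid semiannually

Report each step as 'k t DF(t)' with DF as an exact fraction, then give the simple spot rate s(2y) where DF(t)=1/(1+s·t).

1 1/2 2431/2500
2 1 4653/5000
3 3/2 4467/5000
4 2 2183/2500
s(2y) = (1/(2183/2500) − 1)/(2) = 317/4366 ≈ 7.2607%

step 1 [0.5y] bond c/2=3/100: DF=(250393/250000 − 3/100·(0))/(1+3/100) = 2431/2500 ≈ 0.972400
step 2 [1y] swap r/2=347/9515: DF=(1 − 347/9515·(0.972400))/(1+347/9515) = 4653/5000 ≈ 0.930600
step 3 [1.5y] swap r/2=533/13982: DF=(1 − 533/13982·(0.972400+0.930600))/(1+533/13982) = 4467/5000 ≈ 0.893400
step 4 [2y] swap r/2=317/9174: DF=(1 − 317/9174·(0.972400+0.930600+0.893400))/(1+317/9174) = 2183/2500 ≈ 0.873200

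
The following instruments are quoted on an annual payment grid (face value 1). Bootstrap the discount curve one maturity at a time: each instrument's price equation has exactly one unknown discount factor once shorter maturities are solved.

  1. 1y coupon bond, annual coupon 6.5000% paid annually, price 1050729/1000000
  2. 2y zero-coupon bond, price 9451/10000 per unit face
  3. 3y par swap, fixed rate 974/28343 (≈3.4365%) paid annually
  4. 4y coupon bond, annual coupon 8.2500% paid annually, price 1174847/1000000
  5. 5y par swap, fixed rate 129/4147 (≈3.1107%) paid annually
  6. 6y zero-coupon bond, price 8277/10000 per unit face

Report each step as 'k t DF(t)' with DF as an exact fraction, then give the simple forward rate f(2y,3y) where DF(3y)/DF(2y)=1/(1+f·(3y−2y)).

step 1 [1y] bond c/1=13/200: DF=(1050729/1000000 − 13/200·(0))/(1+13/200) = 4933/5000 ≈ 0.986600
step 2 [2y] zero: DF = P = 9451/10000 ≈ 0.945100
step 3 [3y] swap r/1=974/28343: DF=(1 − 974/28343·(0.986600+0.945100))/(1+974/28343) = 4513/5000 ≈ 0.902600
step 4 [4y] bond c/1=33/400: DF=(1174847/1000000 − 33/400·(0.986600+0.945100+0.902600))/(1+33/400) = 8693/10000 ≈ 0.869300
step 5 [5y] swap r/1=129/4147: DF=(1 − 129/4147·(0.986600+0.945100+0.902600+0.869300))/(1+129/4147) = 8581/10000 ≈ 0.858100
step 6 [6y] zero: DF = P = 8277/10000 ≈ 0.827700

1 1 4933/5000
2 2 9451/10000
3 3 4513/5000
4 4 8693/10000
5 5 8581/10000
6 6 8277/10000
f(2y,3y) = ((9451/10000)/(4513/5000) − 1)/(1) = 425/9026 ≈ 4.7086%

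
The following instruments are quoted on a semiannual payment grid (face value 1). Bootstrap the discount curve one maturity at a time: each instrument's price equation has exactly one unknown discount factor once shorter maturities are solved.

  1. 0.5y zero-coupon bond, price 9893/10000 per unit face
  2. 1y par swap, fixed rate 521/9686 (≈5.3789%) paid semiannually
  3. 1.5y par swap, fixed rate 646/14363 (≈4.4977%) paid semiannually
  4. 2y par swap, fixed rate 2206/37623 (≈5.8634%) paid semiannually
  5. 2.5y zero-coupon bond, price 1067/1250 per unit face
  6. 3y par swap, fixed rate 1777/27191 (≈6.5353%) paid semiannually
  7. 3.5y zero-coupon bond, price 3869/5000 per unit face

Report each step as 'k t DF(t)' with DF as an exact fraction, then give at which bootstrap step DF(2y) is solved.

1 1/2 9893/10000
2 1 9479/10000
3 3/2 4677/5000
4 2 8897/10000
5 5/2 1067/1250
6 3 8223/10000
7 7/2 3869/5000
DF(2y) is solved at step 4

step 1 [0.5y] zero: DF = P = 9893/10000 ≈ 0.989300
step 2 [1y] swap r/2=521/19372: DF=(1 − 521/19372·(0.989300))/(1+521/19372) = 9479/10000 ≈ 0.947900
step 3 [1.5y] swap r/2=323/14363: DF=(1 − 323/14363·(0.989300+0.947900))/(1+323/14363) = 4677/5000 ≈ 0.935400
step 4 [2y] swap r/2=1103/37623: DF=(1 − 1103/37623·(0.989300+0.947900+0.935400))/(1+1103/37623) = 8897/10000 ≈ 0.889700
step 5 [2.5y] zero: DF = P = 1067/1250 ≈ 0.853600
step 6 [3y] swap r/2=1777/54382: DF=(1 − 1777/54382·(0.989300+0.947900+0.935400+0.889700+0.853600))/(1+1777/54382) = 8223/10000 ≈ 0.822300
step 7 [3.5y] zero: DF = P = 3869/5000 ≈ 0.773800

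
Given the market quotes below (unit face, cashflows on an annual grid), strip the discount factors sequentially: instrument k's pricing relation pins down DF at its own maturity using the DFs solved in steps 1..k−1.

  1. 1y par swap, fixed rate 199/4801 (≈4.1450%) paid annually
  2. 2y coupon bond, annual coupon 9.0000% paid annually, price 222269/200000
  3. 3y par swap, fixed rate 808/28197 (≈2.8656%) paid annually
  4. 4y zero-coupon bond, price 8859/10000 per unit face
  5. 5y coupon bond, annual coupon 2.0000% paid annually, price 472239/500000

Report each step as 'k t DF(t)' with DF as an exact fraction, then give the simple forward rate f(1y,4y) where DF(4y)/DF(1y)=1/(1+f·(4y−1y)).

step 1 [1y] swap r/1=199/4801: DF=(1 − 199/4801·(0))/(1+199/4801) = 4801/5000 ≈ 0.960200
step 2 [2y] bond c/1=9/100: DF=(222269/200000 − 9/100·(0.960200))/(1+9/100) = 9403/10000 ≈ 0.940300
step 3 [3y] swap r/1=808/28197: DF=(1 − 808/28197·(0.960200+0.940300))/(1+808/28197) = 1149/1250 ≈ 0.919200
step 4 [4y] zero: DF = P = 8859/10000 ≈ 0.885900
step 5 [5y] bond c/1=1/50: DF=(472239/500000 − 1/50·(0.960200+0.940300+0.919200+0.885900))/(1+1/50) = 8533/10000 ≈ 0.853300

1 1 4801/5000
2 2 9403/10000
3 3 1149/1250
4 4 8859/10000
5 5 8533/10000
f(1y,4y) = ((4801/5000)/(8859/10000) − 1)/(3) = 743/26577 ≈ 2.7957%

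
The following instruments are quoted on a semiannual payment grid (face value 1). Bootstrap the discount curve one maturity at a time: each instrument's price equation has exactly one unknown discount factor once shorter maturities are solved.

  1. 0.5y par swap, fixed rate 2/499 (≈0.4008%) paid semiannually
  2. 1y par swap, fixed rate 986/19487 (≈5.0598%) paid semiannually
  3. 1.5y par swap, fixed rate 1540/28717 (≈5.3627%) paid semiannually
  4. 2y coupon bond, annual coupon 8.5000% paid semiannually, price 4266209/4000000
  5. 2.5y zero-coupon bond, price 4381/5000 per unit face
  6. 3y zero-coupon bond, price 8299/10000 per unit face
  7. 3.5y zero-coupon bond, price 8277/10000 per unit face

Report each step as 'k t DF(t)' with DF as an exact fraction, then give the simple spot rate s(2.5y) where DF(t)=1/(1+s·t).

1 1/2 499/500
2 1 9507/10000
3 3/2 923/1000
4 2 453/500
5 5/2 4381/5000
6 3 8299/10000
7 7/2 8277/10000
s(2.5y) = (1/(4381/5000) − 1)/(5/2) = 1238/21905 ≈ 5.6517%

step 1 [0.5y] swap r/2=1/499: DF=(1 − 1/499·(0))/(1+1/499) = 499/500 ≈ 0.998000
step 2 [1y] swap r/2=493/19487: DF=(1 − 493/19487·(0.998000))/(1+493/19487) = 9507/10000 ≈ 0.950700
step 3 [1.5y] swap r/2=770/28717: DF=(1 − 770/28717·(0.998000+0.950700))/(1+770/28717) = 923/1000 ≈ 0.923000
step 4 [2y] bond c/2=17/400: DF=(4266209/4000000 − 17/400·(0.998000+0.950700+0.923000))/(1+17/400) = 453/500 ≈ 0.906000
step 5 [2.5y] zero: DF = P = 4381/5000 ≈ 0.876200
step 6 [3y] zero: DF = P = 8299/10000 ≈ 0.829900
step 7 [3.5y] zero: DF = P = 8277/10000 ≈ 0.827700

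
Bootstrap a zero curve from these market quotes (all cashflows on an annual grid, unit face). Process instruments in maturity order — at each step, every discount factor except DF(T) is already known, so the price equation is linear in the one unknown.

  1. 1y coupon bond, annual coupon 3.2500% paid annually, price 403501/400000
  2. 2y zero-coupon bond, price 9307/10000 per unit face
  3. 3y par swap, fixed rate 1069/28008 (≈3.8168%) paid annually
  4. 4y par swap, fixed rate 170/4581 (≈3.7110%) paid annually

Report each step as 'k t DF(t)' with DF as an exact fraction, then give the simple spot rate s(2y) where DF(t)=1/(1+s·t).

1 1 977/1000
2 2 9307/10000
3 3 8931/10000
4 4 108/125
s(2y) = (1/(9307/10000) − 1)/(2) = 693/18614 ≈ 3.7230%

step 1 [1y] bond c/1=13/400: DF=(403501/400000 − 13/400·(0))/(1+13/400) = 977/1000 ≈ 0.977000
step 2 [2y] zero: DF = P = 9307/10000 ≈ 0.930700
step 3 [3y] swap r/1=1069/28008: DF=(1 − 1069/28008·(0.977000+0.930700))/(1+1069/28008) = 8931/10000 ≈ 0.893100
step 4 [4y] swap r/1=170/4581: DF=(1 − 170/4581·(0.977000+0.930700+0.893100))/(1+170/4581) = 108/125 ≈ 0.864000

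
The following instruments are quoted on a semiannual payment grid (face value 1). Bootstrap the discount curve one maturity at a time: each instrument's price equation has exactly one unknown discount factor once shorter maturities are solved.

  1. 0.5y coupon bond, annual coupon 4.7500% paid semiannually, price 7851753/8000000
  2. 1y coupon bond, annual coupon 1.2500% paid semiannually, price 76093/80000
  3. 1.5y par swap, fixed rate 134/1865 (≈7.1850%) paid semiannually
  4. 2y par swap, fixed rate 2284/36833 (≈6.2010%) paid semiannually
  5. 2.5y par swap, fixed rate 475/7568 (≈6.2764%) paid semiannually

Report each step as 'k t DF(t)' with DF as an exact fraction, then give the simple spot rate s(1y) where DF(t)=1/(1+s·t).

step 1 [0.5y] bond c/2=19/800: DF=(7851753/8000000 − 19/800·(0))/(1+19/800) = 9587/10000 ≈ 0.958700
step 2 [1y] bond c/2=1/160: DF=(76093/80000 − 1/160·(0.958700))/(1+1/160) = 9393/10000 ≈ 0.939300
step 3 [1.5y] swap r/2=67/1865: DF=(1 − 67/1865·(0.958700+0.939300))/(1+67/1865) = 1799/2000 ≈ 0.899500
step 4 [2y] swap r/2=1142/36833: DF=(1 − 1142/36833·(0.958700+0.939300+0.899500))/(1+1142/36833) = 4429/5000 ≈ 0.885800
step 5 [2.5y] swap r/2=475/15136: DF=(1 − 475/15136·(0.958700+0.939300+0.899500+0.885800))/(1+475/15136) = 343/400 ≈ 0.857500

1 1/2 9587/10000
2 1 9393/10000
3 3/2 1799/2000
4 2 4429/5000
5 5/2 343/400
s(1y) = (1/(9393/10000) − 1)/(1) = 607/9393 ≈ 6.4623%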